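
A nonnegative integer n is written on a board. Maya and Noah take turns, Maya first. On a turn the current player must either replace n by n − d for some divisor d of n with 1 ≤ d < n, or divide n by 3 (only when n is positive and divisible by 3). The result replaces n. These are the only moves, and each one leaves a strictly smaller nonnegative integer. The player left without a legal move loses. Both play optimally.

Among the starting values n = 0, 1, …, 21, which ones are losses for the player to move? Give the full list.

0, 1, 4, 7, 9, 11, 13, 15, 17, 19

Positions with no move are L. A position that does have a move is losing for the player to move precisely when every available move leads to a winning position for the opponent. Fill in the labels:
n=0: no move → L
n=1: no move → L
n=2: reaches L-position 1 → W
n=3: reaches L-position 1 → W
n=4: only reaches 2(W), 3(W), all W → L
n=5: reaches L-position 4 → W
n=6: reaches L-position 4 → W
n=7: only reaches 6(W), which is W → L
n=8: reaches L-position 4 → W
n=9: only reaches 3(W), 6(W), 8(W), all W → L
n=10: reaches L-position 9 → W
n=11: only reaches 10(W), which is W → L
n=12: reaches L-position 4 → W
n=13: only reaches 12(W), which is W → L
n=14: reaches L-position 7 → W
n=15: only reaches 5(W), 10(W), 12(W), 14(W), all W → L
n=16: reaches L-position 15 → W
n=17: only reaches 16(W), which is W → L
n=18: reaches L-position 9 → W
n=19: only reaches 18(W), which is W → L
n=20: reaches L-position 15 → W
n=21: reaches L-position 7 → W
The losing starting values of n are exactly the entries labelled L in this table (10 of them).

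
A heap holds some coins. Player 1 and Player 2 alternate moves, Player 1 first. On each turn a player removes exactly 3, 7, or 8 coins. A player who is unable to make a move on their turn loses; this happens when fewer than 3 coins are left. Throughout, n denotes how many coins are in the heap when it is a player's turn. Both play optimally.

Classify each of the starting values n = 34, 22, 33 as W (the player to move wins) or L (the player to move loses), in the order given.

Use the standard recursion: the mover loses at a terminal position; elsewhere, the mover wins exactly when some move hands the opponent an L position.
n=0: no move → L
n=1: no move → L
n=2: no move → L
n=3: →0(L), so W
n=4: →1(L), so W
n=5: →2(L), so W
n=6: →3(W) only, which is W, so L
n=7: →0(L), so W
n=8: →1(L), so W
n=9: →6(L), so W
n=10: →2(L), so W
n=11: →8(W), 4(W), 3(W) — all W, so L
n=12: →9(W), 5(W), 4(W) — all W, so L
n=13: →6(L), so W
n=14: →11(L), so W
n=15: →12(L), so W
n=16: →13(W), 9(W), 8(W) — all W, so L
n=17: →14(W), 10(W), 9(W) — all W, so L
n=18: →11(L), so W
n=19: →16(L), so W
n=20: →17(L), so W
n=21: →18(W), 14(W), 13(W) — all W, so L
n=22: →19(W), 15(W), 14(W) — all W, so L
n=23: →16(L), so W
n=24: →21(L), so W
n=25: →22(L), so W
n=26: →23(W), 19(W), 18(W) — all W, so L
n=27: →24(W), 20(W), 19(W) — all W, so L
n=28: →21(L), so W
n=29: →26(L), so W
n=30: →27(L), so W
n=31: →28(W), 24(W), 23(W) — all W, so L
n=32: →29(W), 25(W), 24(W) — all W, so L
n=33: →26(L), so W
n=34: →31(L), so W

34: W, 22: L, 33: W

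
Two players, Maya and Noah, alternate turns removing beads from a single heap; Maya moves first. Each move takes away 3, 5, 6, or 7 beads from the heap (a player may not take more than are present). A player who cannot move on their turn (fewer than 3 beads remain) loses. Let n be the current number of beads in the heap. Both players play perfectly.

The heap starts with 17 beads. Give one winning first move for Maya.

Use the standard recursion: the mover loses at a terminal position; elsewhere, the mover wins exactly when some move hands the opponent an L position.
n=0: no move → L
n=1: no move → L
n=2: no move → L
n=3: W (go to 0, an L position)
n=4: W (go to 1, an L position)
n=5: W (go to 2, an L position)
n=6: W (go to 1, an L position)
n=7: W (go to 2, an L position)
n=8: W (go to 2, an L position)
n=9: W (go to 2, an L position)
n=10: L (options 7(W), 5(W), 4(W), 3(W) are all W)
n=11: L (options 8(W), 6(W), 5(W), 4(W) are all W)
n=12: L (options 9(W), 7(W), 6(W), 5(W) are all W)
n=13: W (go to 10, an L position)
n=14: W (go to 11, an L position)
n=15: W (go to 12, an L position)
n=16: W (go to 11, an L position)
n=17: W (go to 12, an L position)
From 17, the L positions reachable in one move are: 12, 11, 10. Any move reaching one of these is winning.

Remove 5, leaving 12.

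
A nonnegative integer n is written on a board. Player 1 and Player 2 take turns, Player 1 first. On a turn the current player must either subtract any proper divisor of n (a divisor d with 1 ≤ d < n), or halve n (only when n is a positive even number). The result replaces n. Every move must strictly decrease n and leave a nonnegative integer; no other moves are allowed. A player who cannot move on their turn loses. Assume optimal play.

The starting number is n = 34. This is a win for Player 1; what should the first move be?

Classify positions by backward induction: terminal positions (no move available) are L. From any other position, the mover wins iff some move reaches an L.
n=0: no move → L
n=1: no move → L
n=2: can move to 1, which is L ⇒ W
n=3: the only move is to 2(W), a W ⇒ L
n=4: can move to 3, which is L ⇒ W
n=5: the only move is to 4(W), a W ⇒ L
n=6: can move to 3, which is L ⇒ W
n=7: the only move is to 6(W), a W ⇒ L
n=8: can move to 7, which is L ⇒ W
n=9: moves to 6(W), 8(W); every one is W ⇒ L
n=10: can move to 5, which is L ⇒ W
n=11: the only move is to 10(W), a W ⇒ L
n=12: can move to 9, which is L ⇒ W
n=13: the only move is to 12(W), a W ⇒ L
n=14: can move to 7, which is L ⇒ W
n=15: moves to 10(W), 12(W), 14(W); every one is W ⇒ L
n=16: can move to 15, which is L ⇒ W
n=17: the only move is to 16(W), a W ⇒ L
n=18: can move to 9, which is L ⇒ W
n=19: the only move is to 18(W), a W ⇒ L
n=20: can move to 15, which is L ⇒ W
n=21: moves to 14(W), 18(W), 20(W); every one is W ⇒ L
n=22: can move to 11, which is L ⇒ W
n=23: the only move is to 22(W), a W ⇒ L
n=24: can move to 21, which is L ⇒ W
n=25: moves to 20(W), 24(W); every one is W ⇒ L
n=26: can move to 13, which is L ⇒ W
n=27: moves to 18(W), 24(W), 26(W); every one is W ⇒ L
n=28: can move to 21, which is L ⇒ W
n=29: the only move is to 28(W), a W ⇒ L
n=30: can move to 15, which is L ⇒ W
n=31: the only move is to 30(W), a W ⇒ L
n=32: can move to 31, which is L ⇒ W
n=33: moves to 22(W), 30(W), 32(W); every one is W ⇒ L
n=34: can move to 17, which is L ⇒ W
From 34, the L positions reachable in one move are: 17, 33. Any move reaching one of these is winning.

Move to 17.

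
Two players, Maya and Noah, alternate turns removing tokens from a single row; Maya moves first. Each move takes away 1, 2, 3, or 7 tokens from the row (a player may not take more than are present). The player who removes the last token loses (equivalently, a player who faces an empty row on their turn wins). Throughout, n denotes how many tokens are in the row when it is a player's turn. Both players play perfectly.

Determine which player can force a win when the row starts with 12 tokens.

Build the W/L table. Terminal = W. A non-terminal position is W if it has a move to some L; otherwise it is L.
n=0: no move; the opponent has just taken the last token and therefore loses → W
n=1: →0(W) only, which is W, so L
n=2: →1(L), so W
n=3: →1(L), so W
n=4: →1(L), so W
n=5: →4(W), 3(W), 2(W) — all W, so L
n=6: →5(L), so W
n=7: →5(L), so W
n=8: →5(L), so W
n=9: →8(W), 7(W), 6(W), 2(W) — all W, so L
n=10: →9(L), so W
n=11: →9(L), so W
n=12: →9(L), so W
The starting position 12 is W: Maya should remove 3, leaving 9, handing over an L position.

Maya wins.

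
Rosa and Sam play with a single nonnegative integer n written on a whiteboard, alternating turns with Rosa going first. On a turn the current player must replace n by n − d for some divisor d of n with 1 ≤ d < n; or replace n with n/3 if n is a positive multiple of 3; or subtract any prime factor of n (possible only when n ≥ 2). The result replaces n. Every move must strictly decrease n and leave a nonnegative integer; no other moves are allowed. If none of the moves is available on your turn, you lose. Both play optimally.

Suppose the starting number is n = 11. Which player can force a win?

Rosa wins.

Use the standard recursion: the mover loses at a terminal position; elsewhere, the mover wins exactly when some move hands the opponent an L position.
n=0: no move → L
n=1: no move → L
n=2: W (go to 0, an L position)
n=3: W (go to 0, an L position)
n=4: L (options 2(W), 3(W) are all W)
n=5: W (go to 0, an L position)
n=6: W (go to 4, an L position)
n=7: W (go to 0, an L position)
n=8: W (go to 4, an L position)
n=9: L (options 3(W), 6(W), 8(W) are all W)
n=10: W (go to 9, an L position)
n=11: W (go to 0, an L position)
From 11 Rosa can move to 0, reaching an L position.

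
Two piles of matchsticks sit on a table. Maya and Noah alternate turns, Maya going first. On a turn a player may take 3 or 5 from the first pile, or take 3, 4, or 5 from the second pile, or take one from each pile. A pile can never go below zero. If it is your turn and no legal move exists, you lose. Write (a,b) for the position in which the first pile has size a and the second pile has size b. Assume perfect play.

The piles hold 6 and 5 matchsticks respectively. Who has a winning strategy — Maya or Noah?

Maya wins.

Classify positions by backward induction: terminal positions (no move available) are L. From any other position, the mover wins iff some move reaches an L.
No move ever increases a pile, so every position that can arise here has a ≤ 6 and b ≤ 5; it is enough to label the cells with 0 ≤ a ≤ 6 and 0 ≤ b ≤ 5.
Every move lowers a or b (never raises either), so fill the grid row by row in increasing a, and left to right within a row: each cell's successors are then already labelled.
      b=0  b=1  b=2  b=3  b=4  b=5
a=0:    L    L    L    W    W    W
a=1:    L    W    W    W    W    W
a=2:    L    W    L    W    W    W
a=3:    W    W    W    W    L    L
a=4:    W    L    L    L    W    W
a=5:    W    W    W    W    W    L
a=6:    W    L    L    L    W    W
Cells with no legal move (terminal, hence L): (0,0), (0,1), (0,2), (1,0), (2,0).
The remaining L cells, each justified by listing all of its moves:
(2,2): →(1,1)(W) only, which is W, so L
(3,4): →(0,4)(W), (3,1)(W), (3,0)(W), (2,3)(W) — all W, so L
(3,5): →(0,5)(W), (3,2)(W), (3,1)(W), (3,0)(W), (2,4)(W) — all W, so L
(4,1): →(1,1)(W), (3,0)(W) — all W, so L
(4,2): →(1,2)(W), (3,1)(W) — all W, so L
(4,3): →(1,3)(W), (4,0)(W), (3,2)(W) — all W, so L
(5,5): →(2,5)(W), (0,5)(W), (5,2)(W), (5,1)(W), (5,0)(W), (4,4)(W) — all W, so L
(6,1): →(3,1)(W), (1,1)(W), (5,0)(W) — all W, so L
(6,2): →(3,2)(W), (1,2)(W), (5,1)(W) — all W, so L
(6,3): →(3,3)(W), (1,3)(W), (6,0)(W), (5,2)(W) — all W, so L
Every other cell has at least one move into one of the L cells above, so it is W.
The starting position (6,5) is W: Maya should move to (3,5), handing over an L position.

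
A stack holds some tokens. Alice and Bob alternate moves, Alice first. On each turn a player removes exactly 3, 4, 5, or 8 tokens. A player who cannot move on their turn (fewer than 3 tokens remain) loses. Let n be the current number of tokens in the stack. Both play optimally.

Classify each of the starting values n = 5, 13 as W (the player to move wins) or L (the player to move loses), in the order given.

Positions with no move are L. A position that does have a move is losing for the player to move precisely when every available move leads to a winning position for the opponent. Fill in the labels:
n=0: no move → L
n=1: no move → L
n=2: no move → L
n=3: W (go to 0, an L position)
n=4: W (go to 1, an L position)
n=5: W (go to 2, an L position)
n=6: W (go to 2, an L position)
n=7: W (go to 2, an L position)
n=8: W (go to 0, an L position)
n=9: W (go to 1, an L position)
n=10: W (go to 2, an L position)
n=11: L (options 8(W), 7(W), 6(W), 3(W) are all W)
n=12: L (options 9(W), 8(W), 7(W), 4(W) are all W)
n=13: L (options 10(W), 9(W), 8(W), 5(W) are all W)

5: W, 13: L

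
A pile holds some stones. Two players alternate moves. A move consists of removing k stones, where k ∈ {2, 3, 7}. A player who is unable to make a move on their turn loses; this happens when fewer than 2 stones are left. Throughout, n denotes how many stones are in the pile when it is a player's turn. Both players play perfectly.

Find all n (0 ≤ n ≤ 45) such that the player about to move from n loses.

0, 1, 5, 6, 10, 11, 15, 16, 20, 21, 25, 26, 30, 31, 35, 36, 40, 41, 45

Positions with no move are L. A position that does have a move is losing for the player to move precisely when every available move leads to a winning position for the opponent. Fill in the labels:
n=0: no move → L
n=1: no move → L
n=2: reaches L-position 0 → W
n=3: reaches L-position 1 → W
n=4: reaches L-position 1 → W
n=5: only reaches 3(W), 2(W), all W → L
n=6: only reaches 4(W), 3(W), all W → L
n=7: reaches L-position 5 → W
n=8: reaches L-position 6 → W
n=9: reaches L-position 6 → W
n=10: only reaches 8(W), 7(W), 3(W), all W → L
n=11: only reaches 9(W), 8(W), 4(W), all W → L
n=12: reaches L-position 10 → W
n=13: reaches L-position 11 → W
n=14: reaches L-position 11 → W
n=15: only reaches 13(W), 12(W), 8(W), all W → L
n=16: only reaches 14(W), 13(W), 9(W), all W → L
n=17: reaches L-position 15 → W
n=18: reaches L-position 16 → W
n=19: reaches L-position 16 → W
n=20: only reaches 18(W), 17(W), 13(W), all W → L
n=21: only reaches 19(W), 18(W), 14(W), all W → L
n=22: reaches L-position 20 → W
n=23: reaches L-position 21 → W
n=24: reaches L-position 21 → W
n=25: only reaches 23(W), 22(W), 18(W), all W → L
n=26: only reaches 24(W), 23(W), 19(W), all W → L
n=27: reaches L-position 25 → W
n=28: reaches L-position 26 → W
n=29: reaches L-position 26 → W
n=30: only reaches 28(W), 27(W), 23(W), all W → L
n=31: only reaches 29(W), 28(W), 24(W), all W → L
n=32: reaches L-position 30 → W
n=33: reaches L-position 31 → W
n=34: reaches L-position 31 → W
n=35: only reaches 33(W), 32(W), 28(W), all W → L
n=36: only reaches 34(W), 33(W), 29(W), all W → L
n=37: reaches L-position 35 → W
n=38: reaches L-position 36 → W
n=39: reaches L-position 36 → W
n=40: only reaches 38(W), 37(W), 33(W), all W → L
n=41: only reaches 39(W), 38(W), 34(W), all W → L
n=42: reaches L-position 40 → W
n=43: reaches L-position 41 → W
n=44: reaches L-position 41 → W
n=45: only reaches 43(W), 42(W), 38(W), all W → L
The losing starting values of n are exactly the entries labelled L in this table (19 of them).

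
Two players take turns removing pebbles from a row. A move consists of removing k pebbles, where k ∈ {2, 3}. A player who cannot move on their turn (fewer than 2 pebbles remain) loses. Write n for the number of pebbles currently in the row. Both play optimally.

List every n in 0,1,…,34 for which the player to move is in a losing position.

0, 1, 5, 6, 10, 11, 15, 16, 20, 21, 25, 26, 30, 31

Label each position W (a win for the player to move) or L (a loss). A position with no legal move is L; any other position is W exactly when some move reaches an L, and L when every move reaches a W.
n=0: no move → L
n=1: no move → L
n=2: reaches L-position 0 → W
n=3: reaches L-position 1 → W
n=4: reaches L-position 1 → W
n=5: only reaches 3(W), 2(W), all W → L
n=6: only reaches 4(W), 3(W), all W → L
n=7: reaches L-position 5 → W
n=8: reaches L-position 6 → W
n=9: reaches L-position 6 → W
n=10: only reaches 8(W), 7(W), all W → L
n=11: only reaches 9(W), 8(W), all W → L
n=12: reaches L-position 10 → W
n=13: reaches L-position 11 → W
n=14: reaches L-position 11 → W
n=15: only reaches 13(W), 12(W), all W → L
n=16: only reaches 14(W), 13(W), all W → L
n=17: reaches L-position 15 → W
n=18: reaches L-position 16 → W
n=19: reaches L-position 16 → W
n=20: only reaches 18(W), 17(W), all W → L
n=21: only reaches 19(W), 18(W), all W → L
n=22: reaches L-position 20 → W
n=23: reaches L-position 21 → W
n=24: reaches L-position 21 → W
n=25: only reaches 23(W), 22(W), all W → L
n=26: only reaches 24(W), 23(W), all W → L
n=27: reaches L-position 25 → W
n=28: reaches L-position 26 → W
n=29: reaches L-position 26 → W
n=30: only reaches 28(W), 27(W), all W → L
n=31: only reaches 29(W), 28(W), all W → L
n=32: reaches L-position 30 → W
n=33: reaches L-position 31 → W
n=34: reaches L-position 31 → W
Reading off the rows marked L gives the requested list; there are 14 such values of n.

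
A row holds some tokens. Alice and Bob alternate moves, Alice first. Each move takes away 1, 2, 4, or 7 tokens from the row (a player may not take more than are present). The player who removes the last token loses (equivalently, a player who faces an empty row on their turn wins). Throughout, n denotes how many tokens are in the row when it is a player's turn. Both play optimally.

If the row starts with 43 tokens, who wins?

Bob wins.

Compute win/loss labels from the base case upward. A position with no move is W. Any other position is W if it can reach an L in one move, else L.
n=0: no move; the opponent has just taken the last token and therefore loses → W
n=1: the only move is to 0(W), a W ⇒ L
n=2: can move to 1, which is L ⇒ W
n=3: can move to 1, which is L ⇒ W
n=4: moves to 3(W), 2(W), 0(W); every one is W ⇒ L
n=5: can move to 4, which is L ⇒ W
n=6: can move to 4, which is L ⇒ W
n=7: moves to 6(W), 5(W), 3(W), 0(W); every one is W ⇒ L
n=8: can move to 7, which is L ⇒ W
n=9: can move to 7, which is L ⇒ W
n=10: moves to 9(W), 8(W), 6(W), 3(W); every one is W ⇒ L
n=11: can move to 10, which is L ⇒ W
n=12: can move to 10, which is L ⇒ W
n=13: moves to 12(W), 11(W), 9(W), 6(W); every one is W ⇒ L
n=14: can move to 13, which is L ⇒ W
n=15: can move to 13, which is L ⇒ W
n=16: moves to 15(W), 14(W), 12(W), 9(W); every one is W ⇒ L
n=17: can move to 16, which is L ⇒ W
n=18: can move to 16, which is L ⇒ W
n=19: moves to 18(W), 17(W), 15(W), 12(W); every one is W ⇒ L
n=20: can move to 19, which is L ⇒ W
n=21: can move to 19, which is L ⇒ W
n=22: moves to 21(W), 20(W), 18(W), 15(W); every one is W ⇒ L
n=23: can move to 22, which is L ⇒ W
n=24: can move to 22, which is L ⇒ W
n=25: moves to 24(W), 23(W), 21(W), 18(W); every one is W ⇒ L
n=26: can move to 25, which is L ⇒ W
n=27: can move to 25, which is L ⇒ W
n=28: moves to 27(W), 26(W), 24(W), 21(W); every one is W ⇒ L
n=29: can move to 28, which is L ⇒ W
n=30: can move to 28, which is L ⇒ W
n=31: moves to 30(W), 29(W), 27(W), 24(W); every one is W ⇒ L
n=32: can move to 31, which is L ⇒ W
n=33: can move to 31, which is L ⇒ W
n=34: moves to 33(W), 32(W), 30(W), 27(W); every one is W ⇒ L
n=35: can move to 34, which is L ⇒ W
n=36: can move to 34, which is L ⇒ W
n=37: moves to 36(W), 35(W), 33(W), 30(W); every one is W ⇒ L
n=38: can move to 37, which is L ⇒ W
n=39: can move to 37, which is L ⇒ W
n=40: moves to 39(W), 38(W), 36(W), 33(W); every one is W ⇒ L
n=41: can move to 40, which is L ⇒ W
n=42: can move to 40, which is L ⇒ W
n=43: moves to 42(W), 41(W), 39(W), 36(W); every one is W ⇒ L
The starting position 43 is L: whatever Alice does, the opponent receives a W position.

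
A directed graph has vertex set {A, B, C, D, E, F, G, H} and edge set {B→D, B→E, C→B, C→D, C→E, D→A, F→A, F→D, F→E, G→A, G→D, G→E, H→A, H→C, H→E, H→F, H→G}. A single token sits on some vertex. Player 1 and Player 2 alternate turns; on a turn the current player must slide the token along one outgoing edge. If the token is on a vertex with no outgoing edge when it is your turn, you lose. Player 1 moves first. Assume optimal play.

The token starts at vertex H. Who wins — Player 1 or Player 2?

Label each position W (a win for the player to move) or L (a loss). A position with no legal move is L; any other position is W exactly when some move reaches an L, and L when every move reaches a W.
Every edge goes from a vertex to one that appears earlier in the order E, A, D, G, B, F, C, H, so processing vertices in that order labels each vertex after all of its successors.
E: no outgoing edge → L
A: no outgoing edge → L
D: W (go to A, an L position)
G: W (go to A, an L position)
B: W (go to E, an L position)
F: W (go to A, an L position)
C: W (go to E, an L position)
H: W (go to A, an L position)
The starting position H is W: Player 1 should move to A, handing over an L position.

Player 1 wins.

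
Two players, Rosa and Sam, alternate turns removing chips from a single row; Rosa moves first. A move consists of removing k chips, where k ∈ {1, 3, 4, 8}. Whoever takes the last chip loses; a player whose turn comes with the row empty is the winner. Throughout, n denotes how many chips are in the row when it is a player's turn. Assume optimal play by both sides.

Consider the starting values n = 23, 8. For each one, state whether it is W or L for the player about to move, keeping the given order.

Positions with no move are W. A position that does have a move is losing for the player to move precisely when every available move leads to a winning position for the opponent. Fill in the labels:
n=0: no move; the opponent has just taken the last chip and therefore loses → W
n=1: the only move is to 0(W), a W ⇒ L
n=2: can move to 1, which is L ⇒ W
n=3: moves to 2(W), 0(W); every one is W ⇒ L
n=4: can move to 3, which is L ⇒ W
n=5: can move to 1, which is L ⇒ W
n=6: can move to 3, which is L ⇒ W
n=7: can move to 3, which is L ⇒ W
n=8: moves to 7(W), 5(W), 4(W), 0(W); every one is W ⇒ L
n=9: can move to 8, which is L ⇒ W
n=10: moves to 9(W), 7(W), 6(W), 2(W); every one is W ⇒ L
n=11: can move to 10, which is L ⇒ W
n=12: can move to 8, which is L ⇒ W
n=13: can move to 10, which is L ⇒ W
n=14: can move to 10, which is L ⇒ W
n=15: moves to 14(W), 12(W), 11(W), 7(W); every one is W ⇒ L
n=16: can move to 15, which is L ⇒ W
n=17: moves to 16(W), 14(W), 13(W), 9(W); every one is W ⇒ L
n=18: can move to 17, which is L ⇒ W
n=19: can move to 15, which is L ⇒ W
n=20: can move to 17, which is L ⇒ W
n=21: can move to 17, which is L ⇒ W
n=22: moves to 21(W), 19(W), 18(W), 14(W); every one is W ⇒ L
n=23: can move to 22, which is L ⇒ W

23: W, 8: L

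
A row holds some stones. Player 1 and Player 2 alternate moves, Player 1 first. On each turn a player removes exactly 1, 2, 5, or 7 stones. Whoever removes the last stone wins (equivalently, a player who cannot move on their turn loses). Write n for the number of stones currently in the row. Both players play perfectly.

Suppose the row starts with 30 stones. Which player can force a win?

Player 2 wins.

Label each position W (a win for the player to move) or L (a loss). A position with no legal move is L; any other position is W exactly when some move reaches an L, and L when every move reaches a W.
n=0: no move → L
n=1: can move to 0, which is L ⇒ W
n=2: can move to 0, which is L ⇒ W
n=3: moves to 2(W), 1(W); every one is W ⇒ L
n=4: can move to 3, which is L ⇒ W
n=5: can move to 3, which is L ⇒ W
n=6: moves to 5(W), 4(W), 1(W); every one is W ⇒ L
n=7: can move to 6, which is L ⇒ W
n=8: can move to 6, which is L ⇒ W
n=9: moves to 8(W), 7(W), 4(W), 2(W); every one is W ⇒ L
n=10: can move to 9, which is L ⇒ W
n=11: can move to 9, which is L ⇒ W
n=12: moves to 11(W), 10(W), 7(W), 5(W); every one is W ⇒ L
n=13: can move to 12, which is L ⇒ W
n=14: can move to 12, which is L ⇒ W
n=15: moves to 14(W), 13(W), 10(W), 8(W); every one is W ⇒ L
n=16: can move to 15, which is L ⇒ W
n=17: can move to 15, which is L ⇒ W
n=18: moves to 17(W), 16(W), 13(W), 11(W); every one is W ⇒ L
n=19: can move to 18, which is L ⇒ W
n=20: can move to 18, which is L ⇒ W
n=21: moves to 20(W), 19(W), 16(W), 14(W); every one is W ⇒ L
n=22: can move to 21, which is L ⇒ W
n=23: can move to 21, which is L ⇒ W
n=24: moves to 23(W), 22(W), 19(W), 17(W); every one is W ⇒ L
n=25: can move to 24, which is L ⇒ W
n=26: can move to 24, which is L ⇒ W
n=27: moves to 26(W), 25(W), 22(W), 20(W); every one is W ⇒ L
n=28: can move to 27, which is L ⇒ W
n=29: can move to 27, which is L ⇒ W
n=30: moves to 29(W), 28(W), 25(W), 23(W); every one is W ⇒ L
Every move from 30 reaches a W position, so the mover loses.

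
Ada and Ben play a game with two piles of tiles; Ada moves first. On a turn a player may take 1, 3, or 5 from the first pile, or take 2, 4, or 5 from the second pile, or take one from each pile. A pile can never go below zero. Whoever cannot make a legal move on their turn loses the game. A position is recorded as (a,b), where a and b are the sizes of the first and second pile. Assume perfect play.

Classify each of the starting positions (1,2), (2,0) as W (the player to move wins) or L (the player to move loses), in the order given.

(1,2): W, (2,0): L

Label each position W (a win for the player to move) or L (a loss). A position with no legal move is L; any other position is W exactly when some move reaches an L, and L when every move reaches a W.
No move ever increases a pile, so every position that can arise here has a ≤ 2 and b ≤ 2; it is enough to label the cells with 0 ≤ a ≤ 2 and 0 ≤ b ≤ 2.
Every move lowers a or b (never raises either), so fill the grid row by row in increasing a, and left to right within a row: each cell's successors are then already labelled.
      b=0  b=1  b=2
a=0:    L    L    W
a=1:    W    W    W
a=2:    L    L    W
Cells with no legal move (terminal, hence L): (0,0), (0,1).
The remaining L cells, each justified by listing all of its moves:
(2,0): →(1,0)(W) only, which is W, so L
(2,1): →(1,1)(W), (1,0)(W) — all W, so L
Every other cell has at least one move into one of the L cells above, so it is W.
(1,2): the move to (0,1) reaches an L cell, so W
(2,0): one of the L cells justified above, so L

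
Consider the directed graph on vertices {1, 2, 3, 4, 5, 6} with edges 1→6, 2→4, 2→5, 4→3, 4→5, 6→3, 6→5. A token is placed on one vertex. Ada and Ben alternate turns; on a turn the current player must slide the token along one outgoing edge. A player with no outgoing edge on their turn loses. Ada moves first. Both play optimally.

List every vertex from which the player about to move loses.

1, 3, 5

Work bottom-up. With no move the player to move loses. Otherwise the position is W if at least one move leads to an L position for the opponent, and L if every move leads to a W.
Every edge goes from a vertex to one that appears earlier in the order 3, 5, 4, 6, 1, 2, so processing vertices in that order labels each vertex after all of its successors.
3: no outgoing edge → L
5: no outgoing edge → L
4: can move to 5, which is L ⇒ W
6: can move to 5, which is L ⇒ W
1: the only move is to 6(W), a W ⇒ L
2: can move to 5, which is L ⇒ W
The losing starting vertices are exactly the entries labelled L in this table (3 of them).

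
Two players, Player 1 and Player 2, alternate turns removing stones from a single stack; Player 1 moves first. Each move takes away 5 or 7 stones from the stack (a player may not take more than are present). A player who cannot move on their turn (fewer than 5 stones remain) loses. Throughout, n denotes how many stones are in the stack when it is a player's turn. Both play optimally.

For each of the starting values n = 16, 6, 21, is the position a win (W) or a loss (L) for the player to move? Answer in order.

Compute win/loss labels from the base case upward. A position with no move is L. Any other position is W if it can reach an L in one move, else L.
n=0: no move → L
n=1: no move → L
n=2: no move → L
n=3: no move → L
n=4: no move → L
n=5: W (go to 0, an L position)
n=6: W (go to 1, an L position)
n=7: W (go to 2, an L position)
n=8: W (go to 3, an L position)
n=9: W (go to 4, an L position)
n=10: W (go to 3, an L position)
n=11: W (go to 4, an L position)
n=12: L (options 7(W), 5(W) are all W)
n=13: L (options 8(W), 6(W) are all W)
n=14: L (options 9(W), 7(W) are all W)
n=15: L (options 10(W), 8(W) are all W)
n=16: L (options 11(W), 9(W) are all W)
n=17: W (go to 12, an L position)
n=18: W (go to 13, an L position)
n=19: W (go to 14, an L position)
n=20: W (go to 15, an L position)
n=21: W (go to 16, an L position)

16: L, 6: W, 21: W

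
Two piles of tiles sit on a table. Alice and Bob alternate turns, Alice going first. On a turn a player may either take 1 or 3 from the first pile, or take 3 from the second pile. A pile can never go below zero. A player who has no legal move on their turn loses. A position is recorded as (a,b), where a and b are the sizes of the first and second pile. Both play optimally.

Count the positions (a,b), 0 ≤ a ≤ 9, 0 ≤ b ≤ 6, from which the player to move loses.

Build the W/L table. Terminal = L. A non-terminal position is W if it has a move to some L; otherwise it is L.
Every move lowers a or b (never raises either), so fill the grid row by row in increasing a, and left to right within a row: each cell's successors are then already labelled.
      b=0  b=1  b=2  b=3  b=4  b=5  b=6
a=0:    L    L    L    W    W    W    L
a=1:    W    W    W    L    L    L    W
a=2:    L    L    L    W    W    W    L
a=3:    W    W    W    L    L    L    W
a=4:    L    L    L    W    W    W    L
a=5:    W    W    W    L    L    L    W
a=6:    L    L    L    W    W    W    L
a=7:    W    W    W    L    L    L    W
a=8:    L    L    L    W    W    W    L
a=9:    W    W    W    L    L    L    W
Cells with no legal move (terminal, hence L): (0,0), (0,1), (0,2).
The remaining L cells, each justified by listing all of its moves:
(0,6): the only move is to (0,3)(W), a W ⇒ L
(1,3): moves to (0,3)(W), (1,0)(W); every one is W ⇒ L
(1,4): moves to (0,4)(W), (1,1)(W); every one is W ⇒ L
(1,5): moves to (0,5)(W), (1,2)(W); every one is W ⇒ L
(2,0): the only move is to (1,0)(W), a W ⇒ L
(2,1): the only move is to (1,1)(W), a W ⇒ L
(2,2): the only move is to (1,2)(W), a W ⇒ L
(2,6): moves to (1,6)(W), (2,3)(W); every one is W ⇒ L
(3,3): moves to (2,3)(W), (0,3)(W), (3,0)(W); every one is W ⇒ L
(3,4): moves to (2,4)(W), (0,4)(W), (3,1)(W); every one is W ⇒ L
(3,5): moves to (2,5)(W), (0,5)(W), (3,2)(W); every one is W ⇒ L
(4,0): moves to (3,0)(W), (1,0)(W); every one is W ⇒ L
(4,1): moves to (3,1)(W), (1,1)(W); every one is W ⇒ L
(4,2): moves to (3,2)(W), (1,2)(W); every one is W ⇒ L
(4,6): moves to (3,6)(W), (1,6)(W), (4,3)(W); every one is W ⇒ L
(5,3): moves to (4,3)(W), (2,3)(W), (5,0)(W); every one is W ⇒ L
(5,4): moves to (4,4)(W), (2,4)(W), (5,1)(W); every one is W ⇒ L
(5,5): moves to (4,5)(W), (2,5)(W), (5,2)(W); every one is W ⇒ L
(6,0): moves to (5,0)(W), (3,0)(W); every one is W ⇒ L
(6,1): moves to (5,1)(W), (3,1)(W); every one is W ⇒ L
(6,2): moves to (5,2)(W), (3,2)(W); every one is W ⇒ L
(6,6): moves to (5,6)(W), (3,6)(W), (6,3)(W); every one is W ⇒ L
(7,3): moves to (6,3)(W), (4,3)(W), (7,0)(W); every one is W ⇒ L
(7,4): moves to (6,4)(W), (4,4)(W), (7,1)(W); every one is W ⇒ L
(7,5): moves to (6,5)(W), (4,5)(W), (7,2)(W); every one is W ⇒ L
(8,0): moves to (7,0)(W), (5,0)(W); every one is W ⇒ L
(8,1): moves to (7,1)(W), (5,1)(W); every one is W ⇒ L
(8,2): moves to (7,2)(W), (5,2)(W); every one is W ⇒ L
(8,6): moves to (7,6)(W), (5,6)(W), (8,3)(W); every one is W ⇒ L
(9,3): moves to (8,3)(W), (6,3)(W), (9,0)(W); every one is W ⇒ L
(9,4): moves to (8,4)(W), (6,4)(W), (9,1)(W); every one is W ⇒ L
(9,5): moves to (8,5)(W), (6,5)(W), (9,2)(W); every one is W ⇒ L
Every other cell has at least one move into one of the L cells above, so it is W.
L cells per row: a=0: 4, a=1: 3, a=2: 4, a=3: 3, a=4: 4, a=5: 3, a=6: 4, a=7: 3, a=8: 4, a=9: 3; total 35.

35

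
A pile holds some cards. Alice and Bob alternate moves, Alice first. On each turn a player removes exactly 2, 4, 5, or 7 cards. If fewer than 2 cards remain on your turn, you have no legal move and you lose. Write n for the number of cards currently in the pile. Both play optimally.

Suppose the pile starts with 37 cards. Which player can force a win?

Bob wins.

Label each position W (a win for the player to move) or L (a loss). A position with no legal move is L; any other position is W exactly when some move reaches an L, and L when every move reaches a W.
n=0: no move → L
n=1: no move → L
n=2: reaches L-position 0 → W
n=3: reaches L-position 1 → W
n=4: reaches L-position 0 → W
n=5: reaches L-position 1 → W
n=6: reaches L-position 1 → W
n=7: reaches L-position 0 → W
n=8: reaches L-position 1 → W
n=9: only reaches 7(W), 5(W), 4(W), 2(W), all W → L
n=10: only reaches 8(W), 6(W), 5(W), 3(W), all W → L
n=11: reaches L-position 9 → W
n=12: reaches L-position 10 → W
n=13: reaches L-position 9 → W
n=14: reaches L-position 10 → W
n=15: reaches L-position 10 → W
n=16: reaches L-position 9 → W
n=17: reaches L-position 10 → W
n=18: only reaches 16(W), 14(W), 13(W), 11(W), all W → L
n=19: only reaches 17(W), 15(W), 14(W), 12(W), all W → L
n=20: reaches L-position 18 → W
n=21: reaches L-position 19 → W
n=22: reaches L-position 18 → W
n=23: reaches L-position 19 → W
n=24: reaches L-position 19 → W
n=25: reaches L-position 18 → W
n=26: reaches L-position 19 → W
n=27: only reaches 25(W), 23(W), 22(W), 20(W), all W → L
n=28: only reaches 26(W), 24(W), 23(W), 21(W), all W → L
n=29: reaches L-position 27 → W
n=30: reaches L-position 28 → W
n=31: reaches L-position 27 → W
n=32: reaches L-position 28 → W
n=33: reaches L-position 28 → W
n=34: reaches L-position 27 → W
n=35: reaches L-position 28 → W
n=36: only reaches 34(W), 32(W), 31(W), 29(W), all W → L
n=37: only reaches 35(W), 33(W), 32(W), 30(W), all W → L
The starting position 37 is L: whatever Alice does, the opponent receives a W position.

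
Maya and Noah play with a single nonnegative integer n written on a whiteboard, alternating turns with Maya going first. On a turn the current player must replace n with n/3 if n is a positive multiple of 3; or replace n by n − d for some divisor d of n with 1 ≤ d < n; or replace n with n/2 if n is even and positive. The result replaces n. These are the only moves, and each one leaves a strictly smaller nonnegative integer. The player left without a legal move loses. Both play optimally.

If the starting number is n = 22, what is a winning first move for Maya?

Classify positions by backward induction: terminal positions (no move available) are L. From any other position, the mover wins iff some move reaches an L.
n=0: no move → L
n=1: no move → L
n=2: reaches L-position 1 → W
n=3: reaches L-position 1 → W
n=4: only reaches 2(W), 3(W), all W → L
n=5: reaches L-position 4 → W
n=6: reaches L-position 4 → W
n=7: only reaches 6(W), which is W → L
n=8: reaches L-position 4 → W
n=9: only reaches 3(W), 6(W), 8(W), all W → L
n=10: reaches L-position 9 → W
n=11: only reaches 10(W), which is W → L
n=12: reaches L-position 4 → W
n=13: only reaches 12(W), which is W → L
n=14: reaches L-position 7 → W
n=15: only reaches 5(W), 10(W), 12(W), 14(W), all W → L
n=16: reaches L-position 15 → W
n=17: only reaches 16(W), which is W → L
n=18: reaches L-position 9 → W
n=19: only reaches 18(W), which is W → L
n=20: reaches L-position 15 → W
n=21: reaches L-position 7 → W
n=22: reaches L-position 11 → W
From 22, the L positions reachable in one move are: 11.

Move to 11.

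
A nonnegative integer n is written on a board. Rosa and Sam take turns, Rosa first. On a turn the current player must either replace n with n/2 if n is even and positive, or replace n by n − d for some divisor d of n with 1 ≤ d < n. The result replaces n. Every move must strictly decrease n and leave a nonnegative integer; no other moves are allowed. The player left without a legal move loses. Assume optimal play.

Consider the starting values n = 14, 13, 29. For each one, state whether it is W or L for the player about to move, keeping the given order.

14: W, 13: L, 29: L

Positions with no move are L. A position that does have a move is losing for the player to move precisely when every available move leads to a winning position for the opponent. Fill in the labels:
n=0: no move → L
n=1: no move → L
n=2: can move to 1, which is L ⇒ W
n=3: the only move is to 2(W), a W ⇒ L
n=4: can move to 3, which is L ⇒ W
n=5: the only move is to 4(W), a W ⇒ L
n=6: can move to 3, which is L ⇒ W
n=7: the only move is to 6(W), a W ⇒ L
n=8: can move to 7, which is L ⇒ W
n=9: moves to 6(W), 8(W); every one is W ⇒ L
n=10: can move to 5, which is L ⇒ W
n=11: the only move is to 10(W), a W ⇒ L
n=12: can move to 9, which is L ⇒ W
n=13: the only move is to 12(W), a W ⇒ L
n=14: can move to 7, which is L ⇒ W
n=15: moves to 10(W), 12(W), 14(W); every one is W ⇒ L
n=16: can move to 15, which is L ⇒ W
n=17: the only move is to 16(W), a W ⇒ L
n=18: can move to 9, which is L ⇒ W
n=19: the only move is to 18(W), a W ⇒ L
n=20: can move to 15, which is L ⇒ W
n=21: moves to 14(W), 18(W), 20(W); every one is W ⇒ L
n=22: can move to 11, which is L ⇒ W
n=23: the only move is to 22(W), a W ⇒ L
n=24: can move to 21, which is L ⇒ W
n=25: moves to 20(W), 24(W); every one is W ⇒ L
n=26: can move to 13, which is L ⇒ W
n=27: moves to 18(W), 24(W), 26(W); every one is W ⇒ L
n=28: can move to 21, which is L ⇒ W
n=29: the only move is to 28(W), a W ⇒ L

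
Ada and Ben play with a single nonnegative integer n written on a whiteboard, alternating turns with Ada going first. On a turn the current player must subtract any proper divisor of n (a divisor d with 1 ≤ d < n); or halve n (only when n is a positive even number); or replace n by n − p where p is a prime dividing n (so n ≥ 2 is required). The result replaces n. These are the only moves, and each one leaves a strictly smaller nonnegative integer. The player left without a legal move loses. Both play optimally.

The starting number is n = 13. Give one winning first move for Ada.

Compute win/loss labels from the base case upward. A position with no move is L. Any other position is W if it can reach an L in one move, else L.
n=0: no move → L
n=1: no move → L
n=2: W (go to 0, an L position)
n=3: W (go to 0, an L position)
n=4: L (options 2(W), 3(W) are all W)
n=5: W (go to 0, an L position)
n=6: W (go to 4, an L position)
n=7: W (go to 0, an L position)
n=8: W (go to 4, an L position)
n=9: L (options 6(W), 8(W) are all W)
n=10: W (go to 9, an L position)
n=11: W (go to 0, an L position)
n=12: W (go to 9, an L position)
n=13: W (go to 0, an L position)
From 13, the L positions reachable in one move are: 0.

Move to 0.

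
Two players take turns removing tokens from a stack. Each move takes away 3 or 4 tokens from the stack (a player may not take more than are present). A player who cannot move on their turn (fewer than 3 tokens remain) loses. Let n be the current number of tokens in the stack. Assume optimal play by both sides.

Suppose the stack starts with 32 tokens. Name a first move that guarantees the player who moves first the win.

Remove 3, leaving 29.

Build the W/L table. Terminal = L. A non-terminal position is W if it has a move to some L; otherwise it is L.
n=0: no move → L
n=1: no move → L
n=2: no move → L
n=3: reaches L-position 0 → W
n=4: reaches L-position 1 → W
n=5: reaches L-position 2 → W
n=6: reaches L-position 2 → W
n=7: only reaches 4(W), 3(W), all W → L
n=8: only reaches 5(W), 4(W), all W → L
n=9: only reaches 6(W), 5(W), all W → L
n=10: reaches L-position 7 → W
n=11: reaches L-position 8 → W
n=12: reaches L-position 9 → W
n=13: reaches L-position 9 → W
n=14: only reaches 11(W), 10(W), all W → L
n=15: only reaches 12(W), 11(W), all W → L
n=16: only reaches 13(W), 12(W), all W → L
n=17: reaches L-position 14 → W
n=18: reaches L-position 15 → W
n=19: reaches L-position 16 → W
n=20: reaches L-position 16 → W
n=21: only reaches 18(W), 17(W), all W → L
n=22: only reaches 19(W), 18(W), all W → L
n=23: only reaches 20(W), 19(W), all W → L
n=24: reaches L-position 21 → W
n=25: reaches L-position 22 → W
n=26: reaches L-position 23 → W
n=27: reaches L-position 23 → W
n=28: only reaches 25(W), 24(W), all W → L
n=29: only reaches 26(W), 25(W), all W → L
n=30: only reaches 27(W), 26(W), all W → L
n=31: reaches L-position 28 → W
n=32: reaches L-position 29 → W
From 32, the L positions reachable in one move are: 29, 28. Any move reaching one of these is winning.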